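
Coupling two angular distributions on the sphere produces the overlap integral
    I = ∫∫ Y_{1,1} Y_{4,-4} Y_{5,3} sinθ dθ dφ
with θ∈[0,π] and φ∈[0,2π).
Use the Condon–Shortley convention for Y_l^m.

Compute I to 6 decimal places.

Checks pass: Σm=0; 10 even; l₃=5∈[3,5].
(2·1+1)(2·4+1)(2·5+1) = 297
Δ: 0! 2! 8! / 11! → 1/495
sum: t=0:+1/576 = 1/576
3j²(1 4 5; 0 0 0) = Δ·Π!·Σ² = 5/99  (sign -1)
sum: t=0:+1/80640 = 1/80640
3j²(1 4 5; 1 -4 3) = Δ·Π!·Σ² = 1/495  (sign +1)
combine: 4πI² = 297·5/99·1/495 = 1/33
take √, sign -1: I = -0.04910640

-0.049106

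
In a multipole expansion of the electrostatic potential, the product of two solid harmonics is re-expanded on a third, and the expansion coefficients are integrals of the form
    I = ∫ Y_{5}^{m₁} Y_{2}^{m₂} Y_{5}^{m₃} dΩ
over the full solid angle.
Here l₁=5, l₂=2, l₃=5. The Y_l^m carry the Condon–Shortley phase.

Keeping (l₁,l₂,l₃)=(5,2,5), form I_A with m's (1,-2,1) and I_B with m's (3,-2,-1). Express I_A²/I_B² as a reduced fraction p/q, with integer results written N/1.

75/56

l's match ⇒ only the (l;m) 3-j factors differ between A and B.
A: triangle coeff Δ(5,2,5) = 1/38610; Σ_t [0,0]: t=0:+1/2304 = 1/2304; (3j)²=5/143 [(5 2 5; 1 -2 1)], sign=+1
B: triangle coeff Δ(5,2,5) = 1/38610; Σ_t [0,0]: t=0:+1/5760 = 1/5760; (3j)²=56/2145 [(5 2 5; 3 -2 -1)], sign=+1
I_A²/I_B² = (5/143)/(56/2145) = 75/56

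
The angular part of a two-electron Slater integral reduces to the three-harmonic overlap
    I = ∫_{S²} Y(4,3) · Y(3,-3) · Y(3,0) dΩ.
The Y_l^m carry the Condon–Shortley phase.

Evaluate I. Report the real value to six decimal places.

m-sum 0 ✓  L=10 even ✓  1≤3≤7 ✓
Π(2lᵢ+1) = 9×7×7 = 441
triangle coeff Δ(4,3,3) = 1/34650
Σ_t [1,3]: t=1:−1/72 t=2:+1/16 t=3:−1/72 = 5/144
(3j)²=2/77 [(4 3 3; 0 0 0)], sign=-1
Σ_t [0,0]: t=0:+1/288 = 1/288
(3j)²=1/22 [(4 3 3; 3 -3 0)], sign=-1
⇒ 4πI² = 63/121
I = (+1)√(63/121/(4π)) = 0.20355073

0.203551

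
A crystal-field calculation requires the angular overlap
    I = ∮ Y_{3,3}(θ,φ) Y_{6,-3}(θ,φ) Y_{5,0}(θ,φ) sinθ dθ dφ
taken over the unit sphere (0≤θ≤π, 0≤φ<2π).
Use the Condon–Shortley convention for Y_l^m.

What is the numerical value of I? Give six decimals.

0.190675

m-sum 0 ✓  L=14 even ✓  3≤5≤9 ✓
Π(2lᵢ+1) = 7×13×11 = 1001
triangle coeff Δ(3,6,5) = 1/675675
Σ_t [1,3]: t=1:−1/8640 t=2:+1/2304 t=3:−1/8640 = 7/34560
(3j)²=7/429 [(3 6 5; 0 0 0)], sign=-1
Σ_t [0,0]: t=0:+1/34560 = 1/34560
(3j)²=4/143 [(3 6 5; 3 -3 0)], sign=-1
⇒ 4πI² = 196/429
I = (+1)√(196/429/(4π)) = 0.19067531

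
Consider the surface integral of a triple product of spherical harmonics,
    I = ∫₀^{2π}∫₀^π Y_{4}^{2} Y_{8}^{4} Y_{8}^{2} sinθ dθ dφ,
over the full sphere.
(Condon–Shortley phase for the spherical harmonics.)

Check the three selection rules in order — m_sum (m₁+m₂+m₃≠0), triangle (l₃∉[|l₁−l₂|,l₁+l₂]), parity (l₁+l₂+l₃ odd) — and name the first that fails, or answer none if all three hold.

m_sum

Σmᵢ = 8  ✗
l₃∈[|l₁−l₂|,l₁+l₂]=[4,12], have l₃=8
Σlᵢ = 20 ⇒ even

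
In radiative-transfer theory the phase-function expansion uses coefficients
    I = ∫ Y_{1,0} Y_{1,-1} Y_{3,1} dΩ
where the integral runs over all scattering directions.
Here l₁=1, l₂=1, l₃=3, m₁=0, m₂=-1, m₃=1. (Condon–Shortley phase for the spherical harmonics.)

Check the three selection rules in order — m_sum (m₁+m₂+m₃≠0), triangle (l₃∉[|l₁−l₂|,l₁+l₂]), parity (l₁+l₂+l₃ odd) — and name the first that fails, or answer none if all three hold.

Σmᵢ = 0  ✓
l₃∈[|l₁−l₂|,l₁+l₂]=[0,2], have l₃=3  ✗
Σlᵢ = 5 ⇒ odd

triangle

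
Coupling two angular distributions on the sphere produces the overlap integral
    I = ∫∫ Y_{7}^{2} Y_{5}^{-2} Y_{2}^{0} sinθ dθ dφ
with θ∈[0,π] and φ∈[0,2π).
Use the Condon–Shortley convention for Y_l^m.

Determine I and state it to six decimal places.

m-sum 0 ✓  L=14 even ✓  2≤2≤12 ✓
Π(2lᵢ+1) = 15×11×5 = 825
triangle coeff Δ(7,5,2) = 1/15015
Σ_t [5,5]: t=5:−1/57600 = -1/57600
(3j)²=21/715 [(7 5 2; 0 0 0)], sign=-1
Σ_t [3,3]: t=3:−1/120960 = -1/120960
(3j)²=24/1001 [(7 5 2; 2 -2 0)], sign=-1
⇒ 4πI² = 1080/1859
I = (+1)√(1080/1859/(4π)) = 0.21501425

0.215014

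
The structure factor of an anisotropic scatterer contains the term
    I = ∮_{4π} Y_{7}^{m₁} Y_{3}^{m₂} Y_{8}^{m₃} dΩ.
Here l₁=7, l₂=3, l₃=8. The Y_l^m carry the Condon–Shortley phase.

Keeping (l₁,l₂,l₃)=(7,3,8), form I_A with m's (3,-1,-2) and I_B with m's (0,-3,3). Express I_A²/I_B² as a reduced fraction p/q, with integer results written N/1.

3364/10395

l's match ⇒ only the (l;m) 3-j factors differ between A and B.
A: triangle coeff Δ(7,3,8) = 1/5290740; Σ_t [0,2]: t=0:+1/7741440 t=1:−1/13063680 t=2:+1/348364800 = 29/522547200; (3j)²=1682/264537 [(7 3 8; 3 -1 -2)], sign=+1
B: triangle coeff Δ(7,3,8) = 1/5290740; Σ_t [0,0]: t=0:+1/29030400 = 1/29030400; (3j)²=165/8398 [(7 3 8; 0 -3 3)], sign=-1
I_A²/I_B² = (1682/264537)/(165/8398) = 3364/10395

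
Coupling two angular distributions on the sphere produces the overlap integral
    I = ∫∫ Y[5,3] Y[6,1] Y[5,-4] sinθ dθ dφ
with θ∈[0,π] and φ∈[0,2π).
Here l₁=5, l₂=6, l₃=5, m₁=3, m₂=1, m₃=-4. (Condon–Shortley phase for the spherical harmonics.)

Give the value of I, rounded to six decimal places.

-0.154663

m-sum 0 ✓  L=16 even ✓  1≤5≤11 ✓
Π(2lᵢ+1) = 11×13×11 = 1573
triangle coeff Δ(5,6,5) = 1/28588560
Σ_t [1,5]: t=1:−1/345600 t=2:+1/13824 t=3:−1/5184 t=4:+1/13824 t=5:−1/345600 = -7/129600
(3j)²=80/7293 [(5 6 5; 0 0 0)], sign=+1
Σ_t [1,2]: t=1:−1/518400 t=2:+1/138240 = 11/2073600
(3j)²=77/4420 [(5 6 5; 3 1 -4)], sign=-1
⇒ 4πI² = 3388/11271
I = (-1)√(3388/11271/(4π)) = -0.15466268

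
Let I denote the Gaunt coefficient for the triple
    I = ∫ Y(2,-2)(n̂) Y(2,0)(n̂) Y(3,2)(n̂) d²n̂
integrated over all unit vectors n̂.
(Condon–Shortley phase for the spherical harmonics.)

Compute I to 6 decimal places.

Σlᵢ=7 odd — θ-integrand is odd under cosθ→−cosθ; I=0

0.000000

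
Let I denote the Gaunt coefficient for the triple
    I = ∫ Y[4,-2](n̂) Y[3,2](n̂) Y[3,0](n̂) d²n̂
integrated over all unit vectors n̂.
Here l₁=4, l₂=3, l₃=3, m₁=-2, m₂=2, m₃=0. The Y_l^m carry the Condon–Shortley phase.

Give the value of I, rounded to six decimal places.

-0.044418

Rules hold: Σm=0, L=10 even, 1≤3≤7.
N = 9·7·7 = 441
Δ = 4!·4!·2!/11! = 1/34650
Racah Σ t=1..3: t=1:−1/72 t=2:+1/16 t=3:−1/72 = 5/144
⇒ 3j(4 3 3; 0 0 0)² = 2/77, sgn -1
Racah Σ t=3..4: t=3:−1/72 t=4:+1/96 = -1/288
⇒ 3j(4 3 3; -2 2 0)² = 1/462, sgn +1
4πI² = N·(3j₀)²·(3jₘ)² = 3/121
I = -1·√(0.0247934/4π) = -0.04441841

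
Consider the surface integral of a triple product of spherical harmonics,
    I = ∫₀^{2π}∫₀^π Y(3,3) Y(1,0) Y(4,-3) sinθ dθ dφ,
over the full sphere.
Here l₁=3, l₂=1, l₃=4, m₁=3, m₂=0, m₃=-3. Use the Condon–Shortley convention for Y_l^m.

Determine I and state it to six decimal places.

Rules hold: Σm=0, L=8 even, 2≤4≤4.
N = 7·3·9 = 189
Δ = 0!·6!·2!/9! = 1/252
Racah Σ t=0..0: t=0:+1/36 = 1/36
⇒ 3j(3 1 4; 0 0 0)² = 4/63, sgn +1
Racah Σ t=0..0: t=0:+1/720 = 1/720
⇒ 3j(3 1 4; 3 0 -3)² = 1/36, sgn -1
4πI² = N·(3j₀)²·(3jₘ)² = 1/3
I = -1·√(0.333333/4π) = -0.16286750

-0.162868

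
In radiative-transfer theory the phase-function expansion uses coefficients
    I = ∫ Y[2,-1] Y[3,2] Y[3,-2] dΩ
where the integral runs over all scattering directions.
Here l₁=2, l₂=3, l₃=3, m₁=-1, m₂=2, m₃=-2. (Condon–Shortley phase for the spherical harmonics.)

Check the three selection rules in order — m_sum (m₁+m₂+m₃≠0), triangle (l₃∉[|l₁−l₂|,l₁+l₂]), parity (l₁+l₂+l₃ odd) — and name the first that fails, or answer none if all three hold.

m₁+m₂+m₃ = -1 + 2 − 2 = -1  ✗
triangle: |2−3|=1 ≤ l₃=3 ≤ 2+3=5
parity: l₁+l₂+l₃ = 8 is even

m_sum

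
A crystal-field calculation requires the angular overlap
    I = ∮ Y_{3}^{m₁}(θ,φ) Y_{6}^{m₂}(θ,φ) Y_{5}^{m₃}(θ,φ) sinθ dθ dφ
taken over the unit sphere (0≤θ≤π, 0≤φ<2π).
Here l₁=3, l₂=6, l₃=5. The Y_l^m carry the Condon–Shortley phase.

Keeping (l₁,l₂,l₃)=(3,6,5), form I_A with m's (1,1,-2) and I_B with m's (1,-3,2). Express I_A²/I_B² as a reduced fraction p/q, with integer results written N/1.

5/18

l's match ⇒ only the (l;m) 3-j factors differ between A and B.
A: triangle coeff Δ(3,6,5) = 1/675675; Σ_t [0,2]: t=0:+1/241920 t=1:−1/8640 t=2:+1/5760 = 1/16128; (3j)²=5/1001 [(3 6 5; 1 1 -2)], sign=-1
B: triangle coeff Δ(3,6,5) = 1/675675; Σ_t [0,2]: t=0:+1/34560 t=1:−1/8640 t=2:+1/40320 = -1/16128; (3j)²=18/1001 [(3 6 5; 1 -3 2)], sign=+1
I_A²/I_B² = (5/1001)/(18/1001) = 5/18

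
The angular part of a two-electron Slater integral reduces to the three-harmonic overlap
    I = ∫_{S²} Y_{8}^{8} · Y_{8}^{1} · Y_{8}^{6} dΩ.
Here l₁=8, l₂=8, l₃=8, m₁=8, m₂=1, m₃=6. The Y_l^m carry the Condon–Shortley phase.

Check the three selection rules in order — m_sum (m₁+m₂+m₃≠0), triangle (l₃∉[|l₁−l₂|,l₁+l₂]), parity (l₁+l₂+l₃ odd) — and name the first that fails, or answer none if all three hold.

m_sum

azimuthal sum: 8 + 1 + 6 = 15  ✗
0 ≤ 8 ≤ 16 (triangle on l)
L = 8 + 8 + 8 = 24 (even)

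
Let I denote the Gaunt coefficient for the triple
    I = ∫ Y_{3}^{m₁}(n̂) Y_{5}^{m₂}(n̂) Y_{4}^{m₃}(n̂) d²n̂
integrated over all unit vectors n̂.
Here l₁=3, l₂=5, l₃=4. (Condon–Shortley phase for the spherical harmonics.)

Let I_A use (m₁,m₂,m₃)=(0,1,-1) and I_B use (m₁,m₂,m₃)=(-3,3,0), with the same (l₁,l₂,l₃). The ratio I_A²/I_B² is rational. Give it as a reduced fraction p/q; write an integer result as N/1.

361/1050

Shared (l₁,l₂,l₃)=(3,5,4): N and (l;000)² cancel in I_A²/I_B².
A: Δ = 4!·2!·6!/13! = 1/180180; Racah Σ t=1..3: t=1:−1/1440 t=2:+1/192 t=3:−1/432 = 19/8640; ⇒ 3j(3 5 4; 0 1 -1)² = 361/30030, sgn -1
B: Δ = 4!·2!·6!/13! = 1/180180; Racah Σ t=4..4: t=4:+1/2304 = 1/2304; ⇒ 3j(3 5 4; -3 3 0)² = 5/143, sgn +1
I_A²/I_B² = (361/30030)/(5/143) = 361/1050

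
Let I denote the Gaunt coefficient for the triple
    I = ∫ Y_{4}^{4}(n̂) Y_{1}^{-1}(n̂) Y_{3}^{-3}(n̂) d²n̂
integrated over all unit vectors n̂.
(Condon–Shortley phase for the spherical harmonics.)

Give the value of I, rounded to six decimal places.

m-sum 0 ✓  L=8 even ✓  3≤3≤5 ✓
Π(2lᵢ+1) = 9×3×7 = 189
triangle coeff Δ(4,1,3) = 1/252
Σ_t [1,1]: t=1:−1/36 = -1/36
(3j)²=4/63 [(4 1 3; 0 0 0)], sign=+1
Σ_t [0,0]: t=0:+1/1440 = 1/1440
(3j)²=1/9 [(4 1 3; 4 -1 -3)], sign=+1
⇒ 4πI² = 4/3
I = (+1)√(4/3/(4π)) = 0.32573501

0.325735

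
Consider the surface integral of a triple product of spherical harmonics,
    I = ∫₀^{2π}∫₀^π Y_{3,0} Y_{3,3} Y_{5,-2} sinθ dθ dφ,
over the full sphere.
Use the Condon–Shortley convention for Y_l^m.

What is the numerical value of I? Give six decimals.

m-sum = 0 + 3 − 2 = 1 ≠ 0 ⇒ I = 0

0.000000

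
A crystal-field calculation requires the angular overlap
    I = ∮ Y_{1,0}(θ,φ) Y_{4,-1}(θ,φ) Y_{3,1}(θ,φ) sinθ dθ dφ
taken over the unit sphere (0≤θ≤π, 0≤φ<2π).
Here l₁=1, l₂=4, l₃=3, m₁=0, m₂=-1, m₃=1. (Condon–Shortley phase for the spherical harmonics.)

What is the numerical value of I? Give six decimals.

-0.238414

m-sum 0 ✓  L=8 even ✓  3≤3≤5 ✓
Π(2lᵢ+1) = 3×9×7 = 189
triangle coeff Δ(1,4,3) = 1/252
Σ_t [1,1]: t=1:−1/36 = -1/36
(3j)²=4/63 [(1 4 3; 0 0 0)], sign=+1
Σ_t [1,1]: t=1:−1/48 = -1/48
(3j)²=5/84 [(1 4 3; 0 -1 1)], sign=-1
⇒ 4πI² = 5/7
I = (-1)√(5/7/(4π)) = -0.23841361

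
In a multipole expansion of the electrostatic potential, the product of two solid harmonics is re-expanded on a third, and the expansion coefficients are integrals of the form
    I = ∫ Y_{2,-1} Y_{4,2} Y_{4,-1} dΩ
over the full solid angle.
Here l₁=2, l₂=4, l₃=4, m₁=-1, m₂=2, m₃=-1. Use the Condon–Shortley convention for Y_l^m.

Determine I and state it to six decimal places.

Rules hold: Σm=0, L=10 even, 2≤4≤6.
N = 5·9·9 = 405
Δ = 2!·2!·6!/11! = 1/13860
Racah Σ t=0..2: t=0:+1/192 t=1:−1/36 t=2:+1/192 = -5/288
⇒ 3j(2 4 4; 0 0 0)² = 20/693, sgn -1
Racah Σ t=1..2: t=1:−1/240 t=2:+1/96 = 1/160
⇒ 3j(2 4 4; -1 2 -1)² = 27/1540, sgn -1
4πI² = N·(3j₀)²·(3jₘ)² = 1215/5929
I = +1·√(0.204925/4π) = 0.12770047

0.127700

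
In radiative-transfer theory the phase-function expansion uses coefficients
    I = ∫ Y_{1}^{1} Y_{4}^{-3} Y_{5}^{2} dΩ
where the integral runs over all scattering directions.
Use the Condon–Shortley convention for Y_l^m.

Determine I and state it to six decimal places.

0.085055

Rules hold: Σm=0, L=10 even, 3≤5≤5.
N = 3·9·11 = 297
Δ = 0!·2!·8!/11! = 1/495
Racah Σ t=0..0: t=0:+1/576 = 1/576
⇒ 3j(1 4 5; 0 0 0)² = 5/99, sgn -1
Racah Σ t=0..0: t=0:+1/10080 = 1/10080
⇒ 3j(1 4 5; 1 -3 2)² = 1/165, sgn -1
4πI² = N·(3j₀)²·(3jₘ)² = 1/11
I = +1·√(0.0909091/4π) = 0.08505478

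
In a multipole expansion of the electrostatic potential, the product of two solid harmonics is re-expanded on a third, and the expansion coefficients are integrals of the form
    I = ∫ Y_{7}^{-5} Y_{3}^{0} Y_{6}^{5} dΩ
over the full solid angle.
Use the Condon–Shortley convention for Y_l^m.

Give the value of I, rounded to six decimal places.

0.161723

m-sum 0 ✓  L=16 even ✓  4≤6≤10 ✓
Π(2lᵢ+1) = 15×7×13 = 1365
triangle coeff Δ(7,3,6) = 1/2042040
Σ_t [1,3]: t=1:−1/207360 t=2:+1/57600 t=3:−1/207360 = 1/129600
(3j)²=168/12155 [(7 3 6; 0 0 0)], sign=+1
Σ_t [2,3]: t=2:+1/14515200 t=3:−1/4354560 = -1/6220800
(3j)²=77/4420 [(7 3 6; -5 0 5)], sign=+1
⇒ 4πI² = 6174/18785
I = (+1)√(6174/18785/(4π)) = 0.16172337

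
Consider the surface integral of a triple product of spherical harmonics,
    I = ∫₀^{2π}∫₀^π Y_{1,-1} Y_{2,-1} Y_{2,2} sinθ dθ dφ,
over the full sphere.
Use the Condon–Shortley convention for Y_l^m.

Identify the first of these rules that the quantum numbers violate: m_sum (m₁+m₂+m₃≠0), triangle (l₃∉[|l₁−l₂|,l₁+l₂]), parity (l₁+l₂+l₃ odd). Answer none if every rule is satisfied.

Σmᵢ = 0  ✓
l₃∈[|l₁−l₂|,l₁+l₂]=[1,3], have l₃=2  ✓
Σlᵢ = 5 ⇒ odd  ✗

parity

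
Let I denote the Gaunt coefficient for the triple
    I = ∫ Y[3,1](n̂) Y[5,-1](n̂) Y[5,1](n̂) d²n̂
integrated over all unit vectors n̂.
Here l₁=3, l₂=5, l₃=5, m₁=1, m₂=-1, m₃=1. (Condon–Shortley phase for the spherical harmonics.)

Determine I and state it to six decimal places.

Σmᵢ = 1 ≠ 0, so the φ-integral vanishes; I = 0

0.000000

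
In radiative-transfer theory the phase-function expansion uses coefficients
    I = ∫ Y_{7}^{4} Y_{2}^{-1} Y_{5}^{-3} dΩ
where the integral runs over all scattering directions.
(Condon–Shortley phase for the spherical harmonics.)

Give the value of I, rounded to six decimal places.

Rules hold: Σm=0, L=14 even, 5≤5≤9.
N = 15·5·11 = 825
Δ = 4!·10!·0!/15! = 1/15015
Racah Σ t=2..2: t=2:+1/57600 = 1/57600
⇒ 3j(7 2 5; 0 0 0)² = 21/715, sgn -1
Racah Σ t=1..1: t=1:−1/483840 = -1/483840
⇒ 3j(7 2 5; 4 -1 -3)² = 3/91, sgn -1
4πI² = N·(3j₀)²·(3jₘ)² = 135/169
I = +1·√(0.798817/4π) = 0.25212656

0.252127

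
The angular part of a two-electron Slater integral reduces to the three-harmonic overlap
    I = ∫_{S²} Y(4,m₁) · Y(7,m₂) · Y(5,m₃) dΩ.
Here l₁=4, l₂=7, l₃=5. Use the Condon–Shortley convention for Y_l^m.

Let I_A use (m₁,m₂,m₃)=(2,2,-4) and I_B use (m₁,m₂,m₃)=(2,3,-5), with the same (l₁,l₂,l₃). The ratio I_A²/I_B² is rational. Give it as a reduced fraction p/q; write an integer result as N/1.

Same 4,7,5: normalisation and zero-m 3j drop out of the ratio.
A: Δ: 6! 2! 8! / 17! → 1/6126120; sum: t=1:−1/4838400 t=2:+1/483840 = 1/537600; 3j²(4 7 5; 2 2 -4) = Δ·Π!·Σ² = 2187/170170  (sign -1)
B: Δ: 6! 2! 8! / 17! → 1/6126120; sum: t=2:+1/3870720 = 1/3870720; 3j²(4 7 5; 2 3 -5) = Δ·Π!·Σ² = 675/136136  (sign +1)
I_A²/I_B² = (2187/170170)/(675/136136) = 324/125

324/125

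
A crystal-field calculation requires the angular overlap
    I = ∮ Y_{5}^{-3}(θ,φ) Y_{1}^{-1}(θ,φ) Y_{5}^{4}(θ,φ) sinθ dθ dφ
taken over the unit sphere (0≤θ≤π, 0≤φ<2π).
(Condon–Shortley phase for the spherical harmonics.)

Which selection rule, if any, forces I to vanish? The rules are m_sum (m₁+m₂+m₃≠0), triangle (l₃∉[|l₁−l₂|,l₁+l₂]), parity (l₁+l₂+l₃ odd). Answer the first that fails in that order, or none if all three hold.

m₁+m₂+m₃ = -3 − 1 + 4 = 0  ✓
triangle: |5−1|=4 ≤ l₃=5 ≤ 5+1=6  ✓
parity: l₁+l₂+l₃ = 11 is odd  ✗

parity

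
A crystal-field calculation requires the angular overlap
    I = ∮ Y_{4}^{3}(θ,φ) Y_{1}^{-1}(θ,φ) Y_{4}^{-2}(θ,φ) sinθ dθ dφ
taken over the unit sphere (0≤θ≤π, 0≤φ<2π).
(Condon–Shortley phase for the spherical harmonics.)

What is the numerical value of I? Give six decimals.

0.000000

l₁+l₂+l₃=9 is odd: 3j(l;000)=0 ⇒ I=0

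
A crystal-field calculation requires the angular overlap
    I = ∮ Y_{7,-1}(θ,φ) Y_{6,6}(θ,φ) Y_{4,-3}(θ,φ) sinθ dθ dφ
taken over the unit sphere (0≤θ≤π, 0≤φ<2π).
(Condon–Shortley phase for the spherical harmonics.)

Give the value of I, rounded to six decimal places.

0.000000

-1 + 6 − 3 = 2 ≠ 0: azimuthal integral kills it; I = 0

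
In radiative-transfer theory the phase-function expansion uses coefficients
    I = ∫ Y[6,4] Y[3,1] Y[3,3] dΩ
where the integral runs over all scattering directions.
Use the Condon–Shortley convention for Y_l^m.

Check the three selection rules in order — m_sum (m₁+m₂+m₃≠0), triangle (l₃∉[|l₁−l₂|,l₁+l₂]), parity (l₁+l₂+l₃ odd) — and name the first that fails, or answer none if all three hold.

m_sum

Σmᵢ = 8  ✗
l₃∈[|l₁−l₂|,l₁+l₂]=[3,9], have l₃=3
Σlᵢ = 12 ⇒ even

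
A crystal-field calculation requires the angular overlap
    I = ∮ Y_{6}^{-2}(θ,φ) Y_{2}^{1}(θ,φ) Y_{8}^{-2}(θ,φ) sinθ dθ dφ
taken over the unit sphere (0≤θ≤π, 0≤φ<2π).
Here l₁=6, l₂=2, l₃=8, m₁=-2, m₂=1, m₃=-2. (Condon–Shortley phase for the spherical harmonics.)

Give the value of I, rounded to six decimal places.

0.000000

Σmᵢ = -3 ≠ 0, so the φ-integral vanishes; I = 0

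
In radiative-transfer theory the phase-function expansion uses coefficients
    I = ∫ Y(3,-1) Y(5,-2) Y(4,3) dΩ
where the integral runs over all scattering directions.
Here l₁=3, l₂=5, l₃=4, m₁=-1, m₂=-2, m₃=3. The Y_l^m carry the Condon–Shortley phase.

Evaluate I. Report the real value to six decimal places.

-0.171363

Rules hold: Σm=0, L=12 even, 2≤4≤8.
N = 7·11·9 = 693
Δ = 4!·2!·6!/13! = 1/180180
Racah Σ t=1..3: t=1:−1/576 t=2:+1/144 t=3:−1/576 = 1/288
⇒ 3j(3 5 4; 0 0 0)² = 20/1001, sgn +1
Racah Σ t=2..3: t=2:+1/960 t=3:−1/4320 = 7/8640
⇒ 3j(3 5 4; -1 -2 3)² = 343/12870, sgn -1
4πI² = N·(3j₀)²·(3jₘ)² = 686/1859
I = -1·√(0.369016/4π) = -0.17136315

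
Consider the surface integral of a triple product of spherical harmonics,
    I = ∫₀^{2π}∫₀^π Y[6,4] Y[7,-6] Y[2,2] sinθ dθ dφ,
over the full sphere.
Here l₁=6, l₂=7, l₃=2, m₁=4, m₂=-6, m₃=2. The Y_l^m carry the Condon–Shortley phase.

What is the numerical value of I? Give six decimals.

0.000000

L=15 odd ⇒ parity kills the (l;000) factor ⇒ I = 0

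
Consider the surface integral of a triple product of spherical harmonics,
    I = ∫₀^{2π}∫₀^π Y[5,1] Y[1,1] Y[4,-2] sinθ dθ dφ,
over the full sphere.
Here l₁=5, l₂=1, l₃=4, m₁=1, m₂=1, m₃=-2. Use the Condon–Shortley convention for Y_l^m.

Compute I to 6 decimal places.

-0.120286

Rules hold: Σm=0, L=10 even, 4≤4≤6.
N = 11·3·9 = 297
Δ = 2!·8!·0!/11! = 1/495
Racah Σ t=1..1: t=1:−1/576 = -1/576
⇒ 3j(5 1 4; 0 0 0)² = 5/99, sgn -1
Racah Σ t=2..2: t=2:+1/2880 = 1/2880
⇒ 3j(5 1 4; 1 1 -2)² = 2/165, sgn +1
4πI² = N·(3j₀)²·(3jₘ)² = 2/11
I = -1·√(0.181818/4π) = -0.12028562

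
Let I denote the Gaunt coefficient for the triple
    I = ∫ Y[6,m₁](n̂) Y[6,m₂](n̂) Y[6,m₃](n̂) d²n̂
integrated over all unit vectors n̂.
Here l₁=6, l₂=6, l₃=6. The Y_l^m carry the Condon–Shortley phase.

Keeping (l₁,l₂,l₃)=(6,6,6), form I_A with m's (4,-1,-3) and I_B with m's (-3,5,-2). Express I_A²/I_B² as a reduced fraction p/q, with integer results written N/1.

125/44

l's match ⇒ only the (l;m) 3-j factors differ between A and B.
A: triangle coeff Δ(6,6,6) = 1/325909584; Σ_t [0,2]: t=0:+1/4147200 t=1:−1/691200 t=2:+1/1244160 = -1/2488320; (3j)²=875/184756 [(6 6 6; 4 -1 -3)], sign=+1
B: triangle coeff Δ(6,6,6) = 1/325909584; Σ_t [5,6]: t=5:−1/4147200 t=6:+1/3110400 = 1/12441600; (3j)²=7/4199 [(6 6 6; -3 5 -2)], sign=+1
I_A²/I_B² = (875/184756)/(7/4199) = 125/44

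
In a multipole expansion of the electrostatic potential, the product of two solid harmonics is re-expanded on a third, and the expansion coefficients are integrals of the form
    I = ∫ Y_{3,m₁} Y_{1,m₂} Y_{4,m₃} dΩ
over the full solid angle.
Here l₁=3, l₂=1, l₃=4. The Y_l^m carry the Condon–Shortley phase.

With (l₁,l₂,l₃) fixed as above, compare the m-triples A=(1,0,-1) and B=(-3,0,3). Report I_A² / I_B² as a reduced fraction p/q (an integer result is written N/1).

Same 3,1,4: normalisation and zero-m 3j drop out of the ratio.
A: Δ: 0! 6! 2! / 9! → 1/252; sum: t=0:+1/48 = 1/48; 3j²(3 1 4; 1 0 -1) = Δ·Π!·Σ² = 5/84  (sign -1)
B: Δ: 0! 6! 2! / 9! → 1/252; sum: t=0:+1/720 = 1/720; 3j²(3 1 4; -3 0 3) = Δ·Π!·Σ² = 1/36  (sign -1)
I_A²/I_B² = (5/84)/(1/36) = 15/7

15/7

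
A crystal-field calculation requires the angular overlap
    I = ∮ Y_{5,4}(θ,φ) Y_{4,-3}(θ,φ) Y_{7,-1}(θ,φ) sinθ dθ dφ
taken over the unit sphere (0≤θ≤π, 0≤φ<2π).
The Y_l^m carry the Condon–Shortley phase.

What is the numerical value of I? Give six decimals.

Checks pass: Σm=0; 16 even; l₃=7∈[1,9].
(2·5+1)(2·4+1)(2·7+1) = 1485
Δ: 2! 8! 6! / 17! → 1/6126120
sum: t=0:+1/69120 t=1:−1/20736 t=2:+1/69120 = -1/51840
3j²(5 4 7; 0 0 0) = Δ·Π!·Σ² = 280/21879  (sign +1)
sum: t=0:+1/1209600 t=1:−1/29030400 = 23/29030400
3j²(5 4 7; 4 -3 -1) = Δ·Π!·Σ² = 529/97240  (sign +1)
combine: 4πI² = 1485·280/21879·529/97240 = 55545/537251
take √, sign +1: I = 0.09070452

0.090705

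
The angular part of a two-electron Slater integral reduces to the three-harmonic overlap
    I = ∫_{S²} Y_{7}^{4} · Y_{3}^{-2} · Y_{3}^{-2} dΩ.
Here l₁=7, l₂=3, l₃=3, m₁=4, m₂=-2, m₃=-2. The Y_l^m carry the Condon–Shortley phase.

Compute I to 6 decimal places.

0.000000

l₃=3 ∉ [4,10] — triangle fails ⇒ I = 0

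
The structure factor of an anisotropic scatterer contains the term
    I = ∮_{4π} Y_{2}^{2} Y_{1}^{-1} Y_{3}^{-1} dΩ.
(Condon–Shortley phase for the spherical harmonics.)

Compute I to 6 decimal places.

Rules hold: Σm=0, L=6 even, 1≤3≤3.
N = 5·3·7 = 105
Δ = 0!·4!·2!/7! = 1/105
Racah Σ t=0..0: t=0:+1/4 = 1/4
⇒ 3j(2 1 3; 0 0 0)² = 3/35, sgn -1
Racah Σ t=0..0: t=0:+1/48 = 1/48
⇒ 3j(2 1 3; 2 -1 -1)² = 1/105, sgn +1
4πI² = N·(3j₀)²·(3jₘ)² = 3/35
I = -1·√(0.0857143/4π) = -0.08258890

-0.082589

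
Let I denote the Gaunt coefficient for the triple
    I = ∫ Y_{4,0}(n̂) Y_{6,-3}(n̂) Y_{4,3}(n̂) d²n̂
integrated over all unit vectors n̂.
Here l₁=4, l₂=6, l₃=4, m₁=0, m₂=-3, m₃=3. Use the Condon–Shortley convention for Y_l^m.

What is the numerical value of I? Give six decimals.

Rules hold: Σm=0, L=14 even, 2≤4≤10.
N = 9·13·9 = 1053
Δ = 6!·2!·6!/15! = 1/1261260
Racah Σ t=2..4: t=2:+1/4608 t=3:−1/1296 t=4:+1/4608 = -7/20736
⇒ 3j(4 6 4; 0 0 0)² = 20/1287, sgn -1
Racah Σ t=2..3: t=2:+1/11520 t=3:−1/25920 = 1/20736
⇒ 3j(4 6 4; 0 -3 3)² = 5/429, sgn -1
4πI² = N·(3j₀)²·(3jₘ)² = 300/1573
I = +1·√(0.190718/4π) = 0.12319450

0.123195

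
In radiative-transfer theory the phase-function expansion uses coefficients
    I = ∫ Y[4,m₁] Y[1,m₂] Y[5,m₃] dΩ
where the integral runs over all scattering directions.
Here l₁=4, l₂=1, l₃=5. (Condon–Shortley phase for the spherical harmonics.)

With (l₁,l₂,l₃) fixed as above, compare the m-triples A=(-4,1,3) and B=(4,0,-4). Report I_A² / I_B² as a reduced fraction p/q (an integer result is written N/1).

l's match ⇒ only the (l;m) 3-j factors differ between A and B.
A: triangle coeff Δ(4,1,5) = 1/495; Σ_t [0,0]: t=0:+1/80640 = 1/80640; (3j)²=1/495 [(4 1 5; -4 1 3)], sign=+1
B: triangle coeff Δ(4,1,5) = 1/495; Σ_t [0,0]: t=0:+1/40320 = 1/40320; (3j)²=1/55 [(4 1 5; 4 0 -4)], sign=-1
I_A²/I_B² = (1/495)/(1/55) = 1/9

1/9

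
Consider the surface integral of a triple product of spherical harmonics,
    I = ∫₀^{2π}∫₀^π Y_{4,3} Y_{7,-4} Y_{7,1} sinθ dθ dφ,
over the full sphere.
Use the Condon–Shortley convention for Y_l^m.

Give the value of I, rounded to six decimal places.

Checks pass: Σm=0; 18 even; l₃=7∈[3,11].
(2·4+1)(2·7+1)(2·7+1) = 2025
Δ: 4! 4! 10! / 19! → 1/58198140
sum: t=0:+1/17418240 t=1:−1/622080 t=2:+1/230400 t=3:−1/622080 t=4:+1/17418240 = 1/806400
3j²(4 7 7; 0 0 0) = Δ·Π!·Σ² = 2268/230945  (sign -1)
sum: t=0:+1/4354560 t=1:−1/11612160 = 1/6967296
3j²(4 7 7; 3 -4 1) = Δ·Π!·Σ² = 625/50388  (sign +1)
combine: 4πI² = 2025·2268/230945·625/50388 = 47840625/193947611
take √, sign -1: I = -0.14010424

-0.140104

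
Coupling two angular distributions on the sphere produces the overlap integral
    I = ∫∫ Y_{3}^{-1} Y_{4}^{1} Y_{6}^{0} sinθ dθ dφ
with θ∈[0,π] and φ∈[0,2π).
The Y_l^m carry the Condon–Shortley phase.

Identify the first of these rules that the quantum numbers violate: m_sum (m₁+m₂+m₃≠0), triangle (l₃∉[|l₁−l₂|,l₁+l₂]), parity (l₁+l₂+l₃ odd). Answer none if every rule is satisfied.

parity

azimuthal sum: -1 + 1 + 0 = 0  ✓
1 ≤ 6 ≤ 7 (triangle on l)  ✓
L = 3 + 4 + 6 = 13 (odd)  ✗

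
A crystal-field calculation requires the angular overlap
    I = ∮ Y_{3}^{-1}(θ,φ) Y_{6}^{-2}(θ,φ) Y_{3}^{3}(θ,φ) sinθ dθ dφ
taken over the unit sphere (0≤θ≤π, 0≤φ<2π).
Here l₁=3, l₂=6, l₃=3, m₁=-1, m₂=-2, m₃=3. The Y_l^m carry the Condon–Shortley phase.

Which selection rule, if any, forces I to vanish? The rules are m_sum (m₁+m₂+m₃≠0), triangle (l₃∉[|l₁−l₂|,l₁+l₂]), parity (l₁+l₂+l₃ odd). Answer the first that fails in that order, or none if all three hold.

azimuthal sum: -1 − 2 + 3 = 0  ✓
3 ≤ 3 ≤ 9 (triangle on l)  ✓
L = 3 + 6 + 3 = 12 (even)  ✓

none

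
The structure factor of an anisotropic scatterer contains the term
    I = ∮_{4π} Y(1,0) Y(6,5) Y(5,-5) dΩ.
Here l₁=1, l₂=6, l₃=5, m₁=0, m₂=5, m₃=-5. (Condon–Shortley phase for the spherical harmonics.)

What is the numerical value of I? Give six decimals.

-0.135514

Rules hold: Σm=0, L=12 even, 5≤5≤7.
N = 3·13·11 = 429
Δ = 2!·0!·10!/13! = 1/858
Racah Σ t=1..1: t=1:−1/14400 = -1/14400
⇒ 3j(1 6 5; 0 0 0)² = 6/143, sgn +1
Racah Σ t=1..1: t=1:−1/3628800 = -1/3628800
⇒ 3j(1 6 5; 0 5 -5)² = 1/78, sgn -1
4πI² = N·(3j₀)²·(3jₘ)² = 3/13
I = -1·√(0.230769/4π) = -0.13551395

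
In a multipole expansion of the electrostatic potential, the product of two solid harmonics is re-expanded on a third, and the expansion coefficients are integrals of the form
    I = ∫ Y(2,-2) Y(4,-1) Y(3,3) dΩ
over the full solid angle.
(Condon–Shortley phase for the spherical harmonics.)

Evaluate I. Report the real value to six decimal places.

Σlᵢ=9 odd — θ-integrand is odd under cosθ→−cosθ; I=0

0.000000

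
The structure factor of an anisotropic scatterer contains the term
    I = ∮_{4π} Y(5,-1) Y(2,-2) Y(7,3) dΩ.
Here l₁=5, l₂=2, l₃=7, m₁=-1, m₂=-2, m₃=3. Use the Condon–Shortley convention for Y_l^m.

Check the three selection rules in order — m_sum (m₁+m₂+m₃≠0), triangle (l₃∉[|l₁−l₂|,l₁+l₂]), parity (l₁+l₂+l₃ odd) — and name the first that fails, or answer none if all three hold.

Σmᵢ = 0  ✓
l₃∈[|l₁−l₂|,l₁+l₂]=[3,7], have l₃=7  ✓
Σlᵢ = 14 ⇒ even  ✓

none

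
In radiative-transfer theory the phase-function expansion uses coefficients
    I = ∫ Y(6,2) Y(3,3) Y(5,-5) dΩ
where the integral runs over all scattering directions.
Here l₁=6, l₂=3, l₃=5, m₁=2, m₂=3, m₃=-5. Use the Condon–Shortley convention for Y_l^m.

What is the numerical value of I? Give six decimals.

m-sum 0 ✓  L=14 even ✓  3≤5≤9 ✓
Π(2lᵢ+1) = 13×7×11 = 1001
triangle coeff Δ(6,3,5) = 1/675675
Σ_t [1,3]: t=1:−1/8640 t=2:+1/2304 t=3:−1/8640 = 7/34560
(3j)²=7/429 [(6 3 5; 0 0 0)], sign=-1
Σ_t [4,4]: t=4:+1/1935360 = 1/1935360
(3j)²=1/1001 [(6 3 5; 2 3 -5)], sign=+1
⇒ 4πI² = 7/429
I = (-1)√(7/429/(4π)) = -0.03603425

-0.036034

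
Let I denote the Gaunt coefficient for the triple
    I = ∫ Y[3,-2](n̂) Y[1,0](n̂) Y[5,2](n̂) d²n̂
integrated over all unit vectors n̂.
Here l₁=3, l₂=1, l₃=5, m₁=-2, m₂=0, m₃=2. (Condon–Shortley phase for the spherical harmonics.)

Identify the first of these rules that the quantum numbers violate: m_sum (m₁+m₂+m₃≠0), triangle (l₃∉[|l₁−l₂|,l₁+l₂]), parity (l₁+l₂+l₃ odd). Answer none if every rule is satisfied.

triangle

Σmᵢ = 0  ✓
l₃∈[|l₁−l₂|,l₁+l₂]=[2,4], have l₃=5  ✗
Σlᵢ = 9 ⇒ odd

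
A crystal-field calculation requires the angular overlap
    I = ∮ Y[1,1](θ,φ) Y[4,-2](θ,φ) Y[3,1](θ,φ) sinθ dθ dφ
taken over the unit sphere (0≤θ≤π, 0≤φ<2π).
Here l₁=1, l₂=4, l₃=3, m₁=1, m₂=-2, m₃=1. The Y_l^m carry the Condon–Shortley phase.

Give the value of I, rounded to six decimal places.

0.238414

m-sum 0 ✓  L=8 even ✓  3≤3≤5 ✓
Π(2lᵢ+1) = 3×9×7 = 189
triangle coeff Δ(1,4,3) = 1/252
Σ_t [1,1]: t=1:−1/36 = -1/36
(3j)²=4/63 [(1 4 3; 0 0 0)], sign=+1
Σ_t [0,0]: t=0:+1/96 = 1/96
(3j)²=5/84 [(1 4 3; 1 -2 1)], sign=+1
⇒ 4πI² = 5/7
I = (+1)√(5/7/(4π)) = 0.23841361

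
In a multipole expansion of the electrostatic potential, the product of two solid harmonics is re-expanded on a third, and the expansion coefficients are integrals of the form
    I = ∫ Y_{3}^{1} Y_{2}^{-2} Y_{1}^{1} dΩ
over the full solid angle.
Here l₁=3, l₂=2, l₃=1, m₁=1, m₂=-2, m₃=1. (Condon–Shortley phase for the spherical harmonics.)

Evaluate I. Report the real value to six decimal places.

Checks pass: Σm=0; 6 even; l₃=1∈[1,5].
(2·3+1)(2·2+1)(2·1+1) = 105
Δ: 4! 2! 0! / 7! → 1/105
sum: t=2:+1/4 = 1/4
3j²(3 2 1; 0 0 0) = Δ·Π!·Σ² = 3/35  (sign -1)
sum: t=0:+1/48 = 1/48
3j²(3 2 1; 1 -2 1) = Δ·Π!·Σ² = 1/105  (sign +1)
combine: 4πI² = 105·3/35·1/105 = 3/35
take √, sign -1: I = -0.08258890

-0.082589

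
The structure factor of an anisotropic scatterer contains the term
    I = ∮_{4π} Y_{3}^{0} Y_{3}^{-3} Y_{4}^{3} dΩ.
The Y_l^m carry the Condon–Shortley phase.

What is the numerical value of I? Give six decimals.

m-sum 0 ✓  L=10 even ✓  0≤4≤6 ✓
Π(2lᵢ+1) = 7×7×9 = 441
triangle coeff Δ(3,3,4) = 1/34650
Σ_t [0,2]: t=0:+1/72 t=1:−1/16 t=2:+1/72 = -5/144
(3j)²=2/77 [(3 3 4; 0 0 0)], sign=-1
Σ_t [0,0]: t=0:+1/288 = 1/288
(3j)²=1/22 [(3 3 4; 0 -3 3)], sign=-1
⇒ 4πI² = 63/121
I = (+1)√(63/121/(4π)) = 0.20355073

0.203551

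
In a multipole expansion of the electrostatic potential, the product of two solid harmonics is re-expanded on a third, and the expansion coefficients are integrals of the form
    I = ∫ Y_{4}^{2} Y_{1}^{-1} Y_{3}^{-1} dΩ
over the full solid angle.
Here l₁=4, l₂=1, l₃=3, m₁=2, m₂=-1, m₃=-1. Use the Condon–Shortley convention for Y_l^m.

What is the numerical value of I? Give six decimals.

Checks pass: Σm=0; 8 even; l₃=3∈[3,5].
(2·4+1)(2·1+1)(2·3+1) = 189
Δ: 2! 6! 0! / 9! → 1/252
sum: t=1:−1/36 = -1/36
3j²(4 1 3; 0 0 0) = Δ·Π!·Σ² = 4/63  (sign +1)
sum: t=0:+1/96 = 1/96
3j²(4 1 3; 2 -1 -1) = Δ·Π!·Σ² = 5/84  (sign +1)
combine: 4πI² = 189·4/63·5/84 = 5/7
take √, sign +1: I = 0.23841361

0.238414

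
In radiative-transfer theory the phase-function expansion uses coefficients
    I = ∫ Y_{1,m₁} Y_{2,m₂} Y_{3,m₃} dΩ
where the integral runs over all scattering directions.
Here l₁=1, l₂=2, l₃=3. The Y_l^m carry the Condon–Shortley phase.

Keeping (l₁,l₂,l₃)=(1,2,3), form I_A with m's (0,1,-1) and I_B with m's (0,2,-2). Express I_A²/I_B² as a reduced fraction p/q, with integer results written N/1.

8/5

Same 1,2,3: normalisation and zero-m 3j drop out of the ratio.
A: Δ: 0! 2! 4! / 7! → 1/105; sum: t=0:+1/6 = 1/6; 3j²(1 2 3; 0 1 -1) = Δ·Π!·Σ² = 8/105  (sign +1)
B: Δ: 0! 2! 4! / 7! → 1/105; sum: t=0:+1/24 = 1/24; 3j²(1 2 3; 0 2 -2) = Δ·Π!·Σ² = 1/21  (sign -1)
I_A²/I_B² = (8/105)/(1/21) = 8/5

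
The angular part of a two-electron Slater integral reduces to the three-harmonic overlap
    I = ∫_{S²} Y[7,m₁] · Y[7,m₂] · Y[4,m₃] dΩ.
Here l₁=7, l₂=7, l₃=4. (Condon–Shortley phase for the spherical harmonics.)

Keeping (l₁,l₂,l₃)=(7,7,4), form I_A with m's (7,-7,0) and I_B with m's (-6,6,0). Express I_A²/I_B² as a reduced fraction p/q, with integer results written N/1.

49/9

Same 7,7,4: normalisation and zero-m 3j drop out of the ratio.
A: Δ: 10! 4! 4! / 19! → 1/58198140; sum: t=0:+1/2090188800 = 1/2090188800; 3j²(7 7 4; 7 -7 0) = Δ·Π!·Σ² = 1001/58140  (sign +1)
B: Δ: 10! 4! 4! / 19! → 1/58198140; sum: t=9:−1/209018880 t=10:+1/130636800 = 1/348364800; 3j²(7 7 4; -6 6 0) = Δ·Π!·Σ² = 143/45220  (sign +1)
I_A²/I_B² = (1001/58140)/(143/45220) = 49/9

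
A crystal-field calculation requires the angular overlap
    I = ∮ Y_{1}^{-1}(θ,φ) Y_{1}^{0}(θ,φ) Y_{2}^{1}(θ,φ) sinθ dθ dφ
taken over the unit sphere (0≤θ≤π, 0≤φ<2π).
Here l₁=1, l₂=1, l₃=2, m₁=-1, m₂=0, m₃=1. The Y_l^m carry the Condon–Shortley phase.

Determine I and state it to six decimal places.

Rules hold: Σm=0, L=4 even, 0≤2≤2.
N = 3·3·5 = 45
Δ = 0!·2!·2!/5! = 1/30
Racah Σ t=0..0: t=0:+1/1 = 1/1
⇒ 3j(1 1 2; 0 0 0)² = 2/15, sgn +1
Racah Σ t=0..0: t=0:+1/2 = 1/2
⇒ 3j(1 1 2; -1 0 1)² = 1/10, sgn -1
4πI² = N·(3j₀)²·(3jₘ)² = 3/5
I = -1·√(0.6/4π) = -0.21850969

-0.218510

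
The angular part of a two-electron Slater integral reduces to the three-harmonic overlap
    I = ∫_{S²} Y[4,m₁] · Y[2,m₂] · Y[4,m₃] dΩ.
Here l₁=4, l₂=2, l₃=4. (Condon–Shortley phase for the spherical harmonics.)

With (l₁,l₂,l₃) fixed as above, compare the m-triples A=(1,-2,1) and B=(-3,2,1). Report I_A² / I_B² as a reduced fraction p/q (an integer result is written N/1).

100/63

Same 4,2,4: normalisation and zero-m 3j drop out of the ratio.
A: Δ: 2! 6! 2! / 11! → 1/13860; sum: t=0:+1/144 = 1/144; 3j²(4 2 4; 1 -2 1) = Δ·Π!·Σ² = 10/231  (sign -1)
B: Δ: 2! 6! 2! / 11! → 1/13860; sum: t=2:+1/480 = 1/480; 3j²(4 2 4; -3 2 1) = Δ·Π!·Σ² = 3/110  (sign -1)
I_A²/I_B² = (10/231)/(3/110) = 100/63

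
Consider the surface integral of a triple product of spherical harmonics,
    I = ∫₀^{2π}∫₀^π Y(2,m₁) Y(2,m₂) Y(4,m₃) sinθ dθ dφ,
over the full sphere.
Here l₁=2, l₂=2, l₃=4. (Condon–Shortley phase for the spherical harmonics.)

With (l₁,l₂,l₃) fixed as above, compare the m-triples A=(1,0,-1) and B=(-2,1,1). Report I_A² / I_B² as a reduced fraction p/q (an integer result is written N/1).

l's match ⇒ only the (l;m) 3-j factors differ between A and B.
A: triangle coeff Δ(2,2,4) = 1/630; Σ_t [0,0]: t=0:+1/24 = 1/24; (3j)²=1/21 [(2 2 4; 1 0 -1)], sign=-1
B: triangle coeff Δ(2,2,4) = 1/630; Σ_t [0,0]: t=0:+1/144 = 1/144; (3j)²=1/126 [(2 2 4; -2 1 1)], sign=-1
I_A²/I_B² = (1/21)/(1/126) = 6/1

6/1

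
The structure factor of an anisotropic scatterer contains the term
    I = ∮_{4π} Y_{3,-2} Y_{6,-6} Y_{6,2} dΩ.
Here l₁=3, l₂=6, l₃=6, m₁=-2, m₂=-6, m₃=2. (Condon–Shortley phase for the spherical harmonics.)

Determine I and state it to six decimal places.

-2 − 6 + 2 = -6 ≠ 0: azimuthal integral kills it; I = 0

0.000000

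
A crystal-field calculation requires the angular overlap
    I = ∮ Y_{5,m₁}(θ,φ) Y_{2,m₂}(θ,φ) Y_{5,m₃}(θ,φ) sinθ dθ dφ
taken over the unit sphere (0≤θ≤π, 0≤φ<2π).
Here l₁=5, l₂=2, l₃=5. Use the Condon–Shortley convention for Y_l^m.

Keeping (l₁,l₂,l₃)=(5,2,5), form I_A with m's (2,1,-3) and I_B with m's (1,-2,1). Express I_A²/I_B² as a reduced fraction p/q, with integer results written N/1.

Shared (l₁,l₂,l₃)=(5,2,5): N and (l;000)² cancel in I_A²/I_B².
A: Δ = 2!·8!·2!/13! = 1/38610; Racah Σ t=1..2: t=1:−1/2880 t=2:+1/10080 = -1/4032; ⇒ 3j(5 2 5; 2 1 -3)² = 10/429, sgn -1
B: Δ = 2!·8!·2!/13! = 1/38610; Racah Σ t=0..0: t=0:+1/2304 = 1/2304; ⇒ 3j(5 2 5; 1 -2 1)² = 5/143, sgn +1
I_A²/I_B² = (10/429)/(5/143) = 2/3

2/3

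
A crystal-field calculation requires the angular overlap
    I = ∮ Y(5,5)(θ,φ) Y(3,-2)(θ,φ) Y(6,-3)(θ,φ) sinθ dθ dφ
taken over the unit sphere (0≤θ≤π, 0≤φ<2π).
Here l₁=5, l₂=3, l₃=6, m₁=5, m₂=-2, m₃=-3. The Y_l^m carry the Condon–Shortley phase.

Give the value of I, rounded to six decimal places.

0.088266

Checks pass: Σm=0; 14 even; l₃=6∈[2,8].
(2·5+1)(2·3+1)(2·6+1) = 1001
Δ: 2! 8! 4! / 15! → 1/675675
sum: t=0:+1/8640 t=1:−1/2304 t=2:+1/8640 = -7/34560
3j²(5 3 6; 0 0 0) = Δ·Π!·Σ² = 7/429  (sign -1)
sum: t=0:+1/483840 = 1/483840
3j²(5 3 6; 5 -2 -3) = Δ·Π!·Σ² = 6/1001  (sign -1)
combine: 4πI² = 1001·7/429·6/1001 = 14/143
take √, sign +1: I = 0.08826552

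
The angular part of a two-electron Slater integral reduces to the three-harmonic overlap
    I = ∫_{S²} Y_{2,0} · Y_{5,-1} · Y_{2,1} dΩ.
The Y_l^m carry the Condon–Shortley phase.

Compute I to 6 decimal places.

triangle: need 3≤l₃≤7, have 2; I=0

0.000000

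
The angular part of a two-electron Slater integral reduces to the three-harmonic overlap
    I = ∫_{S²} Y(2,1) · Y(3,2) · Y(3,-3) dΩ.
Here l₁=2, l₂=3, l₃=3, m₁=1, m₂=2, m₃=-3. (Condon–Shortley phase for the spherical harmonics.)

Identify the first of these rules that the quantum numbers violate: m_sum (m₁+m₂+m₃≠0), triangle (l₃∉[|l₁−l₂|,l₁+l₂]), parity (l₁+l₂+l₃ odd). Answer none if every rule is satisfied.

none

Σmᵢ = 0  ✓
l₃∈[|l₁−l₂|,l₁+l₂]=[1,5], have l₃=3  ✓
Σlᵢ = 8 ⇒ even  ✓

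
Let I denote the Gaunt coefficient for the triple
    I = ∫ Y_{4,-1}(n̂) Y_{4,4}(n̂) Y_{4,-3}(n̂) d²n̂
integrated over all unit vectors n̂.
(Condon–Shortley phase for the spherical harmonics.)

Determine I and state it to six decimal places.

Checks pass: Σm=0; 12 even; l₃=4∈[0,8].
(2·4+1)(2·4+1)(2·4+1) = 729
Δ: 4! 4! 4! / 13! → 1/450450
sum: t=0:+1/13824 t=1:−1/216 t=2:+1/64 t=3:−1/216 t=4:+1/13824 = 5/768
3j²(4 4 4; 0 0 0) = Δ·Π!·Σ² = 18/1001  (sign +1)
sum: t=4:+1/3456 = 1/3456
3j²(4 4 4; -1 4 -3) = Δ·Π!·Σ² = 35/1287  (sign -1)
combine: 4πI² = 729·18/1001·35/1287 = 7290/20449
take √, sign -1: I = -0.16843130

-0.168431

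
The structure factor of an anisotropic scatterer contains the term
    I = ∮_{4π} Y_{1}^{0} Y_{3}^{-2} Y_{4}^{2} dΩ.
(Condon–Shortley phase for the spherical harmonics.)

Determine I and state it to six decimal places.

Checks pass: Σm=0; 8 even; l₃=4∈[2,4].
(2·1+1)(2·3+1)(2·4+1) = 189
Δ: 0! 2! 6! / 9! → 1/252
sum: t=0:+1/36 = 1/36
3j²(1 3 4; 0 0 0) = Δ·Π!·Σ² = 4/63  (sign +1)
sum: t=0:+1/120 = 1/120
3j²(1 3 4; 0 -2 2) = Δ·Π!·Σ² = 1/21  (sign +1)
combine: 4πI² = 189·4/63·1/21 = 4/7
take √, sign +1: I = 0.21324362

0.213244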